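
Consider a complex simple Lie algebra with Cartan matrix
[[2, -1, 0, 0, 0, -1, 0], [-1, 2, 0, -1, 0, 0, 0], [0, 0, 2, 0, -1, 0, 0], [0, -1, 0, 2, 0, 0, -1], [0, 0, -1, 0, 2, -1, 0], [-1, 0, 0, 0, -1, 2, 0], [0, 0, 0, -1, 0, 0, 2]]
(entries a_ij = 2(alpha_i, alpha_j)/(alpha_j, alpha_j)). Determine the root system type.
type A_7

The matrix has rank 7 with 2's on the diagonal. Reading the off-diagonal entries as Dynkin edges (a single edge where a_ij = a_ji = -1; a double or triple edge where a_ij * a_ji = 2 or 3), the diagram is a chain of 7 nodes with single edges (A_7). One simple-root ordering that puts it in standard form is (alpha_7, alpha_4, alpha_2, alpha_1, alpha_6, alpha_5, alpha_3). So the algebra is type A_7, i.e. sl(8).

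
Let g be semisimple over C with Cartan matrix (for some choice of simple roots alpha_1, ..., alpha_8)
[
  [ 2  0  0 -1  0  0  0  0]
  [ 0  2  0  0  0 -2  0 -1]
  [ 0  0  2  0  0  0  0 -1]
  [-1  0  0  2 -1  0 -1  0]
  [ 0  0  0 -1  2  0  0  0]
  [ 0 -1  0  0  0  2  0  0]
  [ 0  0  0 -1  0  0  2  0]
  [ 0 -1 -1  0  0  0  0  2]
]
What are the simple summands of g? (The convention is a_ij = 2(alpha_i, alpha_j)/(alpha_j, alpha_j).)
type B_4 ⊕ type D_4

The diagram associated to this matrix has two connected components: the simple roots {alpha_2, alpha_3, alpha_6, alpha_8} form a chain of 4 nodes with a double edge at one end; the terminal node there is the unique short simple root (B_4), and {alpha_1, alpha_4, alpha_5, alpha_7} form a chain of 2 nodes with a fork of two nodes at one end (D_4). A semisimple Lie algebra decomposes uniquely as the direct sum of simple ideals, one per connected component of its Dynkin diagram, so g ≅ B_4 ⊕ D_4 (dimension 36 + 28 = 64).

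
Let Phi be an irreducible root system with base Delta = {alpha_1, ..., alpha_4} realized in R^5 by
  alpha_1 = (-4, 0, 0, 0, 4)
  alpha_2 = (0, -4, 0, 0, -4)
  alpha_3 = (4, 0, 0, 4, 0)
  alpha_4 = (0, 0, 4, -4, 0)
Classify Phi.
A_4 (sl(5))

Compute the Cartan integers a_ij = 2(alpha_i, alpha_j)/(alpha_j, alpha_j); the resulting 4x4 Cartan matrix is
[[2, -1, -1, 0], [-1, 2, 0, 0], [-1, 0, 2, -1], [0, 0, -1, 2]].
All simple roots have the same length, so the diagram is simply laced. The associated Dynkin diagram is a chain of 4 nodes with single edges (A_4), so the type is A_4 (the algebra sl(5)).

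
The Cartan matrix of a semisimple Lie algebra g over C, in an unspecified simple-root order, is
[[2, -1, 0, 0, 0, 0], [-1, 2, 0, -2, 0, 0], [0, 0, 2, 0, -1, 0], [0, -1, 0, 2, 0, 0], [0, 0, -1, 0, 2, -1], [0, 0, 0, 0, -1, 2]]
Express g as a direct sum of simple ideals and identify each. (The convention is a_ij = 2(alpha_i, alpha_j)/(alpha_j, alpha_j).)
The diagram associated to this matrix has two connected components: the simple roots {alpha_3, alpha_5, alpha_6} form a chain of 3 nodes with single edges (A_3), and {alpha_1, alpha_2, alpha_4} form a chain of 3 nodes with a double edge at one end; the terminal node there is the unique short simple root (B_3). A semisimple Lie algebra decomposes uniquely as the direct sum of simple ideals, one per connected component of its Dynkin diagram, so g ≅ A_3 ⊕ B_3 (dimension 15 + 21 = 36).

A_3 + B_3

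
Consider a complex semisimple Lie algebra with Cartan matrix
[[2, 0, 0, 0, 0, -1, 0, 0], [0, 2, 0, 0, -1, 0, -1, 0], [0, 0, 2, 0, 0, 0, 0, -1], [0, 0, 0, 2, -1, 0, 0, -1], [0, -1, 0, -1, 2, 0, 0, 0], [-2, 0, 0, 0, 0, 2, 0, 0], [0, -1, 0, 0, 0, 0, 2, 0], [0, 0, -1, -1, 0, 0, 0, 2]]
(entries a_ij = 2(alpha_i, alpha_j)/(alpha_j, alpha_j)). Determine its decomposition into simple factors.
A_6 ⊕ B_2

The diagram associated to this matrix has two connected components: the simple roots {alpha_2, alpha_3, alpha_4, alpha_5, alpha_7, alpha_8} form a chain of 6 nodes with single edges (A_6), and {alpha_1, alpha_6} form a chain of 2 nodes with a double edge at one end; the terminal node there is the unique short simple root (B_2). A semisimple Lie algebra decomposes uniquely as the direct sum of simple ideals, one per connected component of its Dynkin diagram, so g ≅ A_6 ⊕ B_2 (dimension 48 + 10 = 58).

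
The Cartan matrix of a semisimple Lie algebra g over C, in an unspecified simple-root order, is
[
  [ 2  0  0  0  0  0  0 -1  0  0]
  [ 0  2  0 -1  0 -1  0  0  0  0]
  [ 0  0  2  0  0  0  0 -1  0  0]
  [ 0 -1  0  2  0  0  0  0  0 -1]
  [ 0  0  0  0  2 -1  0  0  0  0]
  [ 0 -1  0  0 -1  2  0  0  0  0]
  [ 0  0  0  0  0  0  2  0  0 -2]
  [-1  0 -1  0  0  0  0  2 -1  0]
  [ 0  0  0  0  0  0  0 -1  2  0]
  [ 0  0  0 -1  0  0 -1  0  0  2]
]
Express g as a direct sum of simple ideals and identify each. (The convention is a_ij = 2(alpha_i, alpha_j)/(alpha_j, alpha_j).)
The diagram associated to this matrix has two connected components: the simple roots {alpha_2, alpha_4, alpha_5, alpha_6, alpha_7, alpha_10} form a chain of 6 nodes with a double edge at one end; the terminal node there is the unique long simple root (C_6), and {alpha_1, alpha_3, alpha_8, alpha_9} form a chain of 2 nodes with a fork of two nodes at one end (D_4). A semisimple Lie algebra decomposes uniquely as the direct sum of simple ideals, one per connected component of its Dynkin diagram, so g ≅ C_6 ⊕ D_4 (dimension 78 + 28 = 106).

C6 + D4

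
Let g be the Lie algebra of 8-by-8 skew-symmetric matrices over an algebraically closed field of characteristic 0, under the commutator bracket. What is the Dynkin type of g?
This is so(8) with 8 even, which has dimension 8(8-1)/2 = 28 and rank 8/2 = 4. In the classification of classical Lie algebras, the orthogonal algebra so(2n) in an even number of variables has type D_n; here n = 4, so the Dynkin diagram is a chain of 2 nodes with a fork of two nodes at one end (D_4). Hence the type is D_4.

D_4 (so(8))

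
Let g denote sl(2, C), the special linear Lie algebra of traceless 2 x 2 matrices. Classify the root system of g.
A1

This is sl(2), which has dimension 2^2 - 1 = 3 and rank 2 - 1 = 1 (a Cartan subalgebra is the diagonal traceless matrices). In the classification of classical Lie algebras, the special linear algebra sl(n+1) has type A_n; here n = 1, so the Dynkin diagram is a chain of 1 nodes with single edges (A_1). Hence the type is A_1.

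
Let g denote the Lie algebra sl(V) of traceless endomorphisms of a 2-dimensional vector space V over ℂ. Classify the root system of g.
This is sl(2), which has dimension 2^2 - 1 = 3 and rank 2 - 1 = 1 (a Cartan subalgebra is the diagonal traceless matrices). In the classification of classical Lie algebras, the special linear algebra sl(n+1) has type A_n; here n = 1, so the Dynkin diagram is a chain of 1 nodes with single edges (A_1). Hence the type is A_1.

A_1 (sl(2))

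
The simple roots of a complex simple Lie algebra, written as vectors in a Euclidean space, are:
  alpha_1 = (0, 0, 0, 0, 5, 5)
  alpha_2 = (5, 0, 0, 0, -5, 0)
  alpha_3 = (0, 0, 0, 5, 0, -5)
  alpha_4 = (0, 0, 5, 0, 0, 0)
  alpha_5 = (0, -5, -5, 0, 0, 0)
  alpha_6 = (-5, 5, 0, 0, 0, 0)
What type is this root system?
Compute the Cartan integers a_ij = 2(alpha_i, alpha_j)/(alpha_j, alpha_j); the resulting 6x6 Cartan matrix is
[[2, -1, -1, 0, 0, 0], [-1, 2, 0, 0, 0, -1], [-1, 0, 2, 0, 0, 0], [0, 0, 0, 2, -1, 0], [0, 0, 0, -2, 2, -1], [0, -1, 0, 0, -1, 2]].
The roots have two lengths (squared-length ratio 2:1); the short ones are alpha_{4}. The associated Dynkin diagram is a chain of 6 nodes with a double edge at one end; the terminal node there is the unique short simple root (B_6), so the type is B_6 (the algebra so(13)).

B6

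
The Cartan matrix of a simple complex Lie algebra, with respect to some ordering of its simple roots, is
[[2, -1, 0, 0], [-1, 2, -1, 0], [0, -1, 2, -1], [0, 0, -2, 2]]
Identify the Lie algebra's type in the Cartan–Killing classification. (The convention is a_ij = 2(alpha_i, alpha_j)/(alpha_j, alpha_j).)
C4

The matrix has rank 4 with 2's on the diagonal. Reading the off-diagonal entries as Dynkin edges (a single edge where a_ij = a_ji = -1; a double or triple edge where a_ij * a_ji = 2 or 3), the diagram is a chain of 4 nodes with a double edge at one end; the terminal node there is the unique long simple root (C_4). One simple-root ordering that puts it in standard form is (alpha_1, alpha_2, alpha_3, alpha_4). So the algebra is type C_4, i.e. sp(8).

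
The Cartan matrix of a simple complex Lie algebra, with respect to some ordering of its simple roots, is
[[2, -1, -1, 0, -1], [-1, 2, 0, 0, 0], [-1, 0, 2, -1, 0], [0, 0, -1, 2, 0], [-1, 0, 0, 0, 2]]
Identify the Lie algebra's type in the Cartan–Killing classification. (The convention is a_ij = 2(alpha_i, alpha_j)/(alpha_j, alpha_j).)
The matrix has rank 5 with 2's on the diagonal. Reading the off-diagonal entries as Dynkin edges (a single edge where a_ij = a_ji = -1; a double or triple edge where a_ij * a_ji = 2 or 3), the diagram is a chain of 3 nodes with a fork of two nodes at one end (D_5). One simple-root ordering that puts it in standard form is (alpha_4, alpha_3, alpha_1, alpha_5, alpha_2). So the algebra is type D_5, i.e. so(10).

D5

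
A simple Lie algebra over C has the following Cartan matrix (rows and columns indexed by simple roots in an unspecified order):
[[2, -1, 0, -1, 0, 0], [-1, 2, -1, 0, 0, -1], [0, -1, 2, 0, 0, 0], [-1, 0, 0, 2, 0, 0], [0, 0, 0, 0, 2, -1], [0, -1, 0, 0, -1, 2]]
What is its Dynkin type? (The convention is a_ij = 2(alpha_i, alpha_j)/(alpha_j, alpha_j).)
E6

The matrix has rank 6 with 2's on the diagonal. Reading the off-diagonal entries as Dynkin edges (a single edge where a_ij = a_ji = -1; a double or triple edge where a_ij * a_ji = 2 or 3), the diagram is a chain of 5 nodes with one extra node attached to the third node from one end (E_6). One simple-root ordering that puts it in standard form is (alpha_4, alpha_3, alpha_1, alpha_2, alpha_6, alpha_5). So the algebra is type E_6.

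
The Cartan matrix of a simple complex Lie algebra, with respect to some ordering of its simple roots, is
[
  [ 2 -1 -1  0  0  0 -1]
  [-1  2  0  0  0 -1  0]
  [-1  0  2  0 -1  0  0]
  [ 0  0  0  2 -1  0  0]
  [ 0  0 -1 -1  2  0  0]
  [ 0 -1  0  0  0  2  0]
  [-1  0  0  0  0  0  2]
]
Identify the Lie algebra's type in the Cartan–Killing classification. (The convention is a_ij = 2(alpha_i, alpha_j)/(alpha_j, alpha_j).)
E_7

The matrix has rank 7 with 2's on the diagonal. Reading the off-diagonal entries as Dynkin edges (a single edge where a_ij = a_ji = -1; a double or triple edge where a_ij * a_ji = 2 or 3), the diagram is a chain of 6 nodes with one extra node attached to the third node from one end (E_7). One simple-root ordering that puts it in standard form is (alpha_6, alpha_7, alpha_2, alpha_1, alpha_3, alpha_5, alpha_4). So the algebra is type E_7.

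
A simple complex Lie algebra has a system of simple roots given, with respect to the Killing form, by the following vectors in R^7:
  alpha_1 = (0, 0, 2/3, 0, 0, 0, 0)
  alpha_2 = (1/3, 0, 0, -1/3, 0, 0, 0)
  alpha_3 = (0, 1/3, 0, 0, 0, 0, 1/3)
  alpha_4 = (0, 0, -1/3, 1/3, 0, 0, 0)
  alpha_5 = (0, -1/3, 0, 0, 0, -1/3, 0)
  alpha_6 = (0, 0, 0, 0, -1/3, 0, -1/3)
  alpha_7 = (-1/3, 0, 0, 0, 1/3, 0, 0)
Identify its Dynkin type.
C7

Compute the Cartan integers a_ij = 2(alpha_i, alpha_j)/(alpha_j, alpha_j); the resulting 7x7 Cartan matrix is
[[2, 0, 0, -2, 0, 0, 0], [0, 2, 0, -1, 0, 0, -1], [0, 0, 2, 0, -1, -1, 0], [-1, -1, 0, 2, 0, 0, 0], [0, 0, -1, 0, 2, 0, 0], [0, 0, -1, 0, 0, 2, -1], [0, -1, 0, 0, 0, -1, 2]].
The roots have two lengths (squared-length ratio 2:1); the short ones are alpha_{2,3,4,5,6,7}. The associated Dynkin diagram is a chain of 7 nodes with a double edge at one end; the terminal node there is the unique long simple root (C_7), so the type is C_7 (the algebra sp(14)).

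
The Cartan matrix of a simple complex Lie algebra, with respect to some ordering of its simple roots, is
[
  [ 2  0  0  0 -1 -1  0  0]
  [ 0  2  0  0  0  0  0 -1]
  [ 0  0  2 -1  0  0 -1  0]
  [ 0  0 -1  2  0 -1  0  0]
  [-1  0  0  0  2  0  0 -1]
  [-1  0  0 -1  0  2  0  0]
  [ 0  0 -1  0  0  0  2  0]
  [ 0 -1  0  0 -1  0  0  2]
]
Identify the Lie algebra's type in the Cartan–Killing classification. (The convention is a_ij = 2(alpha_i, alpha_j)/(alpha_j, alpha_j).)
The matrix has rank 8 with 2's on the diagonal. Reading the off-diagonal entries as Dynkin edges (a single edge where a_ij = a_ji = -1; a double or triple edge where a_ij * a_ji = 2 or 3), the diagram is a chain of 8 nodes with single edges (A_8). One simple-root ordering that puts it in standard form is (alpha_2, alpha_8, alpha_5, alpha_1, alpha_6, alpha_4, alpha_3, alpha_7). So the algebra is type A_8, i.e. sl(9).

type A_8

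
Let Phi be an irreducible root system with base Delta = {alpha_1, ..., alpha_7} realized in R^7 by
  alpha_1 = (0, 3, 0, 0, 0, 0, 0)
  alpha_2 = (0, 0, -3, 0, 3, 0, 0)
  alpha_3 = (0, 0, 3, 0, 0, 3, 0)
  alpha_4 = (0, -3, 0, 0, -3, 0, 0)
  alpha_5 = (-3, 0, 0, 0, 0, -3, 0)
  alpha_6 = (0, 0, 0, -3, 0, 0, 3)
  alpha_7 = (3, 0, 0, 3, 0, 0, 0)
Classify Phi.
B_7

Compute the Cartan integers a_ij = 2(alpha_i, alpha_j)/(alpha_j, alpha_j); the resulting 7x7 Cartan matrix is
[[2, 0, 0, -1, 0, 0, 0], [0, 2, -1, -1, 0, 0, 0], [0, -1, 2, 0, -1, 0, 0], [-2, -1, 0, 2, 0, 0, 0], [0, 0, -1, 0, 2, 0, -1], [0, 0, 0, 0, 0, 2, -1], [0, 0, 0, 0, -1, -1, 2]].
The roots have two lengths (squared-length ratio 2:1); the short ones are alpha_{1}. The associated Dynkin diagram is a chain of 7 nodes with a double edge at one end; the terminal node there is the unique short simple root (B_7), so the type is B_7 (the algebra so(15)).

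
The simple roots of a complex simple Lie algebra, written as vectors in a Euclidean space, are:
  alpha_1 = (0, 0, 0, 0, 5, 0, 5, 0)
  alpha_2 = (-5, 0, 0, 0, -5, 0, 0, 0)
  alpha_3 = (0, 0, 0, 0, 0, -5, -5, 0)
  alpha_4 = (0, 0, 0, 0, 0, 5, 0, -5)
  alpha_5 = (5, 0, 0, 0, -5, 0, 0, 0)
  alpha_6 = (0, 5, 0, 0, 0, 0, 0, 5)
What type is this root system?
Compute the Cartan integers a_ij = 2(alpha_i, alpha_j)/(alpha_j, alpha_j); the resulting 6x6 Cartan matrix is
[[2, -1, -1, 0, -1, 0], [-1, 2, 0, 0, 0, 0], [-1, 0, 2, -1, 0, 0], [0, 0, -1, 2, 0, -1], [-1, 0, 0, 0, 2, 0], [0, 0, 0, -1, 0, 2]].
All simple roots have the same length, so the diagram is simply laced. The associated Dynkin diagram is a chain of 4 nodes with a fork of two nodes at one end (D_6), so the type is D_6 (the algebra so(12)).

D_6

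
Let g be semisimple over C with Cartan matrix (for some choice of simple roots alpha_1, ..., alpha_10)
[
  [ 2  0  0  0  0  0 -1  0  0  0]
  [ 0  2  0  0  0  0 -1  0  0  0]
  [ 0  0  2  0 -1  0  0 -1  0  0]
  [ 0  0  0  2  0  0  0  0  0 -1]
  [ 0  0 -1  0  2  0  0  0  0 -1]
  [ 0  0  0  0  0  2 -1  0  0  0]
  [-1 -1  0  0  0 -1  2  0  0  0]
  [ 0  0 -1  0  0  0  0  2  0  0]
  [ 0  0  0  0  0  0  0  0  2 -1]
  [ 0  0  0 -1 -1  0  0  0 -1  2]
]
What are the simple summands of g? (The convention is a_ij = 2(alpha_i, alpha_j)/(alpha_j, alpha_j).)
The diagram associated to this matrix has two connected components: the simple roots {alpha_1, alpha_2, alpha_6, alpha_7} form a chain of 2 nodes with a fork of two nodes at one end (D_4), and {alpha_3, alpha_4, alpha_5, alpha_8, alpha_9, alpha_10} form a chain of 4 nodes with a fork of two nodes at one end (D_6). A semisimple Lie algebra decomposes uniquely as the direct sum of simple ideals, one per connected component of its Dynkin diagram, so g ≅ D_4 ⊕ D_6 (dimension 28 + 66 = 94).

D4 ⊕ D6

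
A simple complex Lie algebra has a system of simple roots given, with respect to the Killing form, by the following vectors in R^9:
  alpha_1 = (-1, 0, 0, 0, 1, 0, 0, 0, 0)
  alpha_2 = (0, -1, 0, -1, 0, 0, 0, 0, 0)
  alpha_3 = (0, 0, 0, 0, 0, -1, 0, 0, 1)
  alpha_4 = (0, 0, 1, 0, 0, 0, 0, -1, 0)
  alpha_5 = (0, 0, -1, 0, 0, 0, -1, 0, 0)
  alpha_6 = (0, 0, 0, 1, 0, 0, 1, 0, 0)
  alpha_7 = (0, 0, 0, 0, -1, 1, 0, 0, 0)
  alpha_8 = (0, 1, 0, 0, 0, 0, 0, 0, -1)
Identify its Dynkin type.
Compute the Cartan integers a_ij = 2(alpha_i, alpha_j)/(alpha_j, alpha_j); the resulting 8x8 Cartan matrix is
[[2, 0, 0, 0, 0, 0, -1, 0], [0, 2, 0, 0, 0, -1, 0, -1], [0, 0, 2, 0, 0, 0, -1, -1], [0, 0, 0, 2, -1, 0, 0, 0], [0, 0, 0, -1, 2, -1, 0, 0], [0, -1, 0, 0, -1, 2, 0, 0], [-1, 0, -1, 0, 0, 0, 2, 0], [0, -1, -1, 0, 0, 0, 0, 2]].
All simple roots have the same length, so the diagram is simply laced. The associated Dynkin diagram is a chain of 8 nodes with single edges (A_8), so the type is A_8 (the algebra sl(9)).

A_8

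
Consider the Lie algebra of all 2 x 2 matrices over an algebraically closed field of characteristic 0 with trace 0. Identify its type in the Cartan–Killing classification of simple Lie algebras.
type A_1

This is sl(2), which has dimension 2^2 - 1 = 3 and rank 2 - 1 = 1 (a Cartan subalgebra is the diagonal traceless matrices). In the classification of classical Lie algebras, the special linear algebra sl(n+1) has type A_n; here n = 1, so the Dynkin diagram is a chain of 1 nodes with single edges (A_1). Hence the type is A_1.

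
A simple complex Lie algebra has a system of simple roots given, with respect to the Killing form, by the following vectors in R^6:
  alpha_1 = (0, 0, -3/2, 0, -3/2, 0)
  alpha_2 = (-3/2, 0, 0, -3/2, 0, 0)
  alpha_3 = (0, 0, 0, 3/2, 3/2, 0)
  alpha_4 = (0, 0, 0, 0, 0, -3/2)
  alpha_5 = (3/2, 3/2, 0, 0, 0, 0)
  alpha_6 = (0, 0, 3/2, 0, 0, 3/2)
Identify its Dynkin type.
type B_6

Compute the Cartan integers a_ij = 2(alpha_i, alpha_j)/(alpha_j, alpha_j); the resulting 6x6 Cartan matrix is
[[2, 0, -1, 0, 0, -1], [0, 2, -1, 0, -1, 0], [-1, -1, 2, 0, 0, 0], [0, 0, 0, 2, 0, -1], [0, -1, 0, 0, 2, 0], [-1, 0, 0, -2, 0, 2]].
The roots have two lengths (squared-length ratio 2:1); the short ones are alpha_{4}. The associated Dynkin diagram is a chain of 6 nodes with a double edge at one end; the terminal node there is the unique short simple root (B_6), so the type is B_6 (the algebra so(13)).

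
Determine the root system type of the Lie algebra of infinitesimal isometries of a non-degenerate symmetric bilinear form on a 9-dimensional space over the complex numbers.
This is so(9) with 9 odd, which has dimension 9(9-1)/2 = 36 and rank (9-1)/2 = 4. In the classification of classical Lie algebras, the orthogonal algebra so(2n+1) in an odd number of variables has type B_n; here n = 4, so the Dynkin diagram is a chain of 4 nodes with a double edge at one end; the terminal node there is the unique short simple root (B_4). Hence the type is B_4.

type B_4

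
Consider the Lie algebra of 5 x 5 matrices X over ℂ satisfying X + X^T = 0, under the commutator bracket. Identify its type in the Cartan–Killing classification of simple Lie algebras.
This is so(5) with 5 odd, which has dimension 5(5-1)/2 = 10 and rank (5-1)/2 = 2. In the classification of classical Lie algebras, the orthogonal algebra so(2n+1) in an odd number of variables has type B_n; here n = 2, so the Dynkin diagram is a chain of 2 nodes with a double edge at one end; the terminal node there is the unique short simple root (B_2). Hence the type is B_2.

type B_2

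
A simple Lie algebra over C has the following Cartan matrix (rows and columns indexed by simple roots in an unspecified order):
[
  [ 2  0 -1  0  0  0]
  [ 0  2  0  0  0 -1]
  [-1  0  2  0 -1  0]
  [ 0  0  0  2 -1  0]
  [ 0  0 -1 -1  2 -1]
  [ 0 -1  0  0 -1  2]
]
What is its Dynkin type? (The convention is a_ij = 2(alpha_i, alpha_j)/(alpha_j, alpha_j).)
The matrix has rank 6 with 2's on the diagonal. Reading the off-diagonal entries as Dynkin edges (a single edge where a_ij = a_ji = -1; a double or triple edge where a_ij * a_ji = 2 or 3), the diagram is a chain of 5 nodes with one extra node attached to the third node from one end (E_6). One simple-root ordering that puts it in standard form is (alpha_1, alpha_4, alpha_3, alpha_5, alpha_6, alpha_2). So the algebra is type E_6.

E_6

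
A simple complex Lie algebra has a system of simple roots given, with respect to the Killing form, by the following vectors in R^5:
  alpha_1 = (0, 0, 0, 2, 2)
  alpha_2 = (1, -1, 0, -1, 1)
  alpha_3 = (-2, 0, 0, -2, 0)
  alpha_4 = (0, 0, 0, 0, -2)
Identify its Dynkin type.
type F_4

Compute the Cartan integers a_ij = 2(alpha_i, alpha_j)/(alpha_j, alpha_j); the resulting 4x4 Cartan matrix is
[[2, 0, -1, -2], [0, 2, 0, -1], [-1, 0, 2, 0], [-1, -1, 0, 2]].
The roots have two lengths (squared-length ratio 2:1); the short ones are alpha_{2,4}. The associated Dynkin diagram is a chain of 4 nodes with a double edge between the middle two (F_4), so the type is F_4.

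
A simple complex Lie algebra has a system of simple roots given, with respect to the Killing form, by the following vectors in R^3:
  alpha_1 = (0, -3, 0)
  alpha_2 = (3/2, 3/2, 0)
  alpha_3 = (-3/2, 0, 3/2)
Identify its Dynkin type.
C3

Compute the Cartan integers a_ij = 2(alpha_i, alpha_j)/(alpha_j, alpha_j); the resulting 3x3 Cartan matrix is
[[2, -2, 0], [-1, 2, -1], [0, -1, 2]].
The roots have two lengths (squared-length ratio 2:1); the short ones are alpha_{2,3}. The associated Dynkin diagram is a chain of 3 nodes with a double edge at one end; the terminal node there is the unique long simple root (C_3), so the type is C_3 (the algebra sp(6)).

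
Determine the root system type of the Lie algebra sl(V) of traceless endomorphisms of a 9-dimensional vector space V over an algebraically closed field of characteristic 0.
A_8 (sl(9))

This is sl(9), which has dimension 9^2 - 1 = 80 and rank 9 - 1 = 8 (a Cartan subalgebra is the diagonal traceless matrices). In the classification of classical Lie algebras, the special linear algebra sl(n+1) has type A_n; here n = 8, so the Dynkin diagram is a chain of 8 nodes with single edges (A_8). Hence the type is A_8.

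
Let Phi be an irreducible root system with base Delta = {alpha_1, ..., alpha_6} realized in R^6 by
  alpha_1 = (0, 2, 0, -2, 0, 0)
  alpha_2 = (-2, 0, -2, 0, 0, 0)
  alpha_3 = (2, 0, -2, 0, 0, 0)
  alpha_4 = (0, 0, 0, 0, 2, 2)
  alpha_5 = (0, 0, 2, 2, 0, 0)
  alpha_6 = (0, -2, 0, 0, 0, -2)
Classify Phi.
Compute the Cartan integers a_ij = 2(alpha_i, alpha_j)/(alpha_j, alpha_j); the resulting 6x6 Cartan matrix is
[[2, 0, 0, 0, -1, -1], [0, 2, 0, 0, -1, 0], [0, 0, 2, 0, -1, 0], [0, 0, 0, 2, 0, -1], [-1, -1, -1, 0, 2, 0], [-1, 0, 0, -1, 0, 2]].
All simple roots have the same length, so the diagram is simply laced. The associated Dynkin diagram is a chain of 4 nodes with a fork of two nodes at one end (D_6), so the type is D_6 (the algebra so(12)).

D_6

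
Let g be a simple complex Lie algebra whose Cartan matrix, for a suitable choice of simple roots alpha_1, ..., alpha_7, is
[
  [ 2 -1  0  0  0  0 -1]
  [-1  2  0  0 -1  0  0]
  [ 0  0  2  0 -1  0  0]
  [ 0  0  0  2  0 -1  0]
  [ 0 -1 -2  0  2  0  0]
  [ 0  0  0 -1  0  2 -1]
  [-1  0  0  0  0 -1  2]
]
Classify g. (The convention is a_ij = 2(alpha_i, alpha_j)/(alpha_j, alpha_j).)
The matrix has rank 7 with 2's on the diagonal. Reading the off-diagonal entries as Dynkin edges (a single edge where a_ij = a_ji = -1; a double or triple edge where a_ij * a_ji = 2 or 3), the diagram is a chain of 7 nodes with a double edge at one end; the terminal node there is the unique short simple root (B_7). One simple-root ordering that puts it in standard form is (alpha_4, alpha_6, alpha_7, alpha_1, alpha_2, alpha_5, alpha_3). So the algebra is type B_7, i.e. so(15).

B_7 (so(15))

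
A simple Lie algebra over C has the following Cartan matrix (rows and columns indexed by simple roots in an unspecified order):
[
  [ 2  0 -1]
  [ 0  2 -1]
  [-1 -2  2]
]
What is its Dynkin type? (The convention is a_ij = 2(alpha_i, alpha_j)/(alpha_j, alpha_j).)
The matrix has rank 3 with 2's on the diagonal. Reading the off-diagonal entries as Dynkin edges (a single edge where a_ij = a_ji = -1; a double or triple edge where a_ij * a_ji = 2 or 3), the diagram is a chain of 3 nodes with a double edge at one end; the terminal node there is the unique short simple root (B_3). One simple-root ordering that puts it in standard form is (alpha_1, alpha_3, alpha_2). So the algebra is type B_3, i.e. so(7).

B3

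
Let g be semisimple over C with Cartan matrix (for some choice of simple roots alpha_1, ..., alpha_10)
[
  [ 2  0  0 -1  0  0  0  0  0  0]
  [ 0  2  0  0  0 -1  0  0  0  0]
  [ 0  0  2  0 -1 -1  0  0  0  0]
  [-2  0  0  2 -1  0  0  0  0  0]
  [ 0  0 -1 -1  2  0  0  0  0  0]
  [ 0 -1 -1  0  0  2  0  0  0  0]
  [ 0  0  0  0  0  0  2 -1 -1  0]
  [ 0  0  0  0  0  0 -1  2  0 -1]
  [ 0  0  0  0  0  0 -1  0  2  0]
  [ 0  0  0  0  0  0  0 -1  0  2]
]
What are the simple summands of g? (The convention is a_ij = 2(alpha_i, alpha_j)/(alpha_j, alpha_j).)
The diagram associated to this matrix has two connected components: the simple roots {alpha_7, alpha_8, alpha_9, alpha_10} form a chain of 4 nodes with single edges (A_4), and {alpha_1, alpha_2, alpha_3, alpha_4, alpha_5, alpha_6} form a chain of 6 nodes with a double edge at one end; the terminal node there is the unique short simple root (B_6). A semisimple Lie algebra decomposes uniquely as the direct sum of simple ideals, one per connected component of its Dynkin diagram, so g ≅ A_4 ⊕ B_6 (dimension 24 + 78 = 102).

A4 + B6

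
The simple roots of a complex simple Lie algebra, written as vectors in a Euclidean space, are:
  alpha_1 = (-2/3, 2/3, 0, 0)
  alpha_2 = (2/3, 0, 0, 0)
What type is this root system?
Compute the Cartan integers a_ij = 2(alpha_i, alpha_j)/(alpha_j, alpha_j); the resulting 2x2 Cartan matrix is
[[2, -2], [-1, 2]].
The roots have two lengths (squared-length ratio 2:1); the short ones are alpha_{2}. The associated Dynkin diagram is a chain of 2 nodes with a double edge at one end; the terminal node there is the unique short simple root (B_2), so the type is B_2 (the algebra so(5)).

B_2 (so(5))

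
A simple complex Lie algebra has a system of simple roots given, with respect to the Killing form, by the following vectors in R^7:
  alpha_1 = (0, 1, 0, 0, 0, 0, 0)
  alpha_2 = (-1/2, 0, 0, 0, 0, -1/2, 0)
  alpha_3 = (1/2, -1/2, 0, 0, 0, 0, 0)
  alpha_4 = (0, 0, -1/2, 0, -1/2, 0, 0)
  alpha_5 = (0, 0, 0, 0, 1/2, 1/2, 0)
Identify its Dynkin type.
Compute the Cartan integers a_ij = 2(alpha_i, alpha_j)/(alpha_j, alpha_j); the resulting 5x5 Cartan matrix is
[[2, 0, -2, 0, 0], [0, 2, -1, 0, -1], [-1, -1, 2, 0, 0], [0, 0, 0, 2, -1], [0, -1, 0, -1, 2]].
The roots have two lengths (squared-length ratio 2:1); the short ones are alpha_{2,3,4,5}. The associated Dynkin diagram is a chain of 5 nodes with a double edge at one end; the terminal node there is the unique long simple root (C_5), so the type is C_5 (the algebra sp(10)).

type C_5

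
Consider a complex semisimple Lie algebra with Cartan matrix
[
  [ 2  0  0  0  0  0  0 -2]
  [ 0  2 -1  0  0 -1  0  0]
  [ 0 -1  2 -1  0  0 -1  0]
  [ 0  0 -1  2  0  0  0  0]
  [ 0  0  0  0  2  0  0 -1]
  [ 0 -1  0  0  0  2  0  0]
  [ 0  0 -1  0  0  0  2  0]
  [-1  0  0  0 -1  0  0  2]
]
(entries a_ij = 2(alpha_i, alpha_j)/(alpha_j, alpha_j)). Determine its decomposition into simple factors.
The diagram associated to this matrix has two connected components: the simple roots {alpha_1, alpha_5, alpha_8} form a chain of 3 nodes with a double edge at one end; the terminal node there is the unique long simple root (C_3), and {alpha_2, alpha_3, alpha_4, alpha_6, alpha_7} form a chain of 3 nodes with a fork of two nodes at one end (D_5). A semisimple Lie algebra decomposes uniquely as the direct sum of simple ideals, one per connected component of its Dynkin diagram, so g ≅ C_3 ⊕ D_5 (dimension 21 + 45 = 66).

type C_3 + type D_5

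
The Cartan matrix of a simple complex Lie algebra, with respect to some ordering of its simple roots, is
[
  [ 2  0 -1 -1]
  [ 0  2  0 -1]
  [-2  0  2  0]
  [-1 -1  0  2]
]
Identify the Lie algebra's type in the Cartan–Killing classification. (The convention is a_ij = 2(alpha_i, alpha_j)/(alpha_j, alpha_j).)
The matrix has rank 4 with 2's on the diagonal. Reading the off-diagonal entries as Dynkin edges (a single edge where a_ij = a_ji = -1; a double or triple edge where a_ij * a_ji = 2 or 3), the diagram is a chain of 4 nodes with a double edge at one end; the terminal node there is the unique long simple root (C_4). One simple-root ordering that puts it in standard form is (alpha_2, alpha_4, alpha_1, alpha_3). So the algebra is type C_4, i.e. sp(8).

C4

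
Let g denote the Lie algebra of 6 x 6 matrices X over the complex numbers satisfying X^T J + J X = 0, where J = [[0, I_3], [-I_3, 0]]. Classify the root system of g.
This is sp(6), which has dimension 6(6+1)/2 = 21 and rank 6/2 = 3. In the classification of classical Lie algebras, the symplectic algebra sp(2n) has type C_n; here n = 3, so the Dynkin diagram is a chain of 3 nodes with a double edge at one end; the terminal node there is the unique long simple root (C_3). Hence the type is C_3.

C3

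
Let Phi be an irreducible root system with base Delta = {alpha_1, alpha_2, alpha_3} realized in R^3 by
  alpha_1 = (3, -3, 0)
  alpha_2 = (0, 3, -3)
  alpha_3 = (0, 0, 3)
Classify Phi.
B_3 (so(7))

Compute the Cartan integers a_ij = 2(alpha_i, alpha_j)/(alpha_j, alpha_j); the resulting 3x3 Cartan matrix is
[[2, -1, 0], [-1, 2, -2], [0, -1, 2]].
The roots have two lengths (squared-length ratio 2:1); the short ones are alpha_{3}. The associated Dynkin diagram is a chain of 3 nodes with a double edge at one end; the terminal node there is the unique short simple root (B_3), so the type is B_3 (the algebra so(7)).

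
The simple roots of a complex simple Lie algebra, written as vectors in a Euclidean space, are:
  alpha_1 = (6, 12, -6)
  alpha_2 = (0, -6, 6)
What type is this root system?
Compute the Cartan integers a_ij = 2(alpha_i, alpha_j)/(alpha_j, alpha_j); the resulting 2x2 Cartan matrix is
[[2, -3], [-1, 2]].
The roots have two lengths (squared-length ratio 3:1); the short ones are alpha_{2}. The associated Dynkin diagram is two nodes joined by a triple edge (G_2), so the type is G_2.

type G_2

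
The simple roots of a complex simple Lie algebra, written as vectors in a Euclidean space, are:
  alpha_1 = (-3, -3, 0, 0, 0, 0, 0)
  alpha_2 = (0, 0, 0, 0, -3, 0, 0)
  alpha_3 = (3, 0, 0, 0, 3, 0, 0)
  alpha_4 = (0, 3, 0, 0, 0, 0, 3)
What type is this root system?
B_4 (so(9))

Compute the Cartan integers a_ij = 2(alpha_i, alpha_j)/(alpha_j, alpha_j); the resulting 4x4 Cartan matrix is
[[2, 0, -1, -1], [0, 2, -1, 0], [-1, -2, 2, 0], [-1, 0, 0, 2]].
The roots have two lengths (squared-length ratio 2:1); the short ones are alpha_{2}. The associated Dynkin diagram is a chain of 4 nodes with a double edge at one end; the terminal node there is the unique short simple root (B_4), so the type is B_4 (the algebra so(9)).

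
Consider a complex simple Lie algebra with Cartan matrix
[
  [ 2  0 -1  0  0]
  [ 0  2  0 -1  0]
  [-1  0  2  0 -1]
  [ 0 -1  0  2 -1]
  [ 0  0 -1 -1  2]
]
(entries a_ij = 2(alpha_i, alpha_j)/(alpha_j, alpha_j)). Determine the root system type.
A_5

The matrix has rank 5 with 2's on the diagonal. Reading the off-diagonal entries as Dynkin edges (a single edge where a_ij = a_ji = -1; a double or triple edge where a_ij * a_ji = 2 or 3), the diagram is a chain of 5 nodes with single edges (A_5). One simple-root ordering that puts it in standard form is (alpha_1, alpha_3, alpha_5, alpha_4, alpha_2). So the algebra is type A_5, i.e. sl(6).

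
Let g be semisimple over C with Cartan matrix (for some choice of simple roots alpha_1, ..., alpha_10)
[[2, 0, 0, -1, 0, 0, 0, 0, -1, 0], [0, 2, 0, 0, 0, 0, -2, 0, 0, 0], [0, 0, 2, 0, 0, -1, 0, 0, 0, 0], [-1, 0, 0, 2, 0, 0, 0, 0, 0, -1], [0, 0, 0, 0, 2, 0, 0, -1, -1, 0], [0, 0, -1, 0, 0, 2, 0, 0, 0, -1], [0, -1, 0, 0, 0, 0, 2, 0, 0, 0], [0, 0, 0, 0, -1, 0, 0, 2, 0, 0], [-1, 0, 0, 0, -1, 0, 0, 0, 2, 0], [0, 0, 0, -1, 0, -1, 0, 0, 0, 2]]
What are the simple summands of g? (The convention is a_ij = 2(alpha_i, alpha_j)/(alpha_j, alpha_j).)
type A_8 ⊕ type B_2

The diagram associated to this matrix has two connected components: the simple roots {alpha_1, alpha_3, alpha_4, alpha_5, alpha_6, alpha_8, alpha_9, alpha_10} form a chain of 8 nodes with single edges (A_8), and {alpha_2, alpha_7} form a chain of 2 nodes with a double edge at one end; the terminal node there is the unique short simple root (B_2). A semisimple Lie algebra decomposes uniquely as the direct sum of simple ideals, one per connected component of its Dynkin diagram, so g ≅ A_8 ⊕ B_2 (dimension 80 + 10 = 90).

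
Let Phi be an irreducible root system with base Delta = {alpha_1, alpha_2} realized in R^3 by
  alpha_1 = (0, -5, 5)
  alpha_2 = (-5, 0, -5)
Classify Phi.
Compute the Cartan integers a_ij = 2(alpha_i, alpha_j)/(alpha_j, alpha_j); the resulting 2x2 Cartan matrix is
[[2, -1], [-1, 2]].
All simple roots have the same length, so the diagram is simply laced. The associated Dynkin diagram is a chain of 2 nodes with single edges (A_2), so the type is A_2 (the algebra sl(3)).

type A_2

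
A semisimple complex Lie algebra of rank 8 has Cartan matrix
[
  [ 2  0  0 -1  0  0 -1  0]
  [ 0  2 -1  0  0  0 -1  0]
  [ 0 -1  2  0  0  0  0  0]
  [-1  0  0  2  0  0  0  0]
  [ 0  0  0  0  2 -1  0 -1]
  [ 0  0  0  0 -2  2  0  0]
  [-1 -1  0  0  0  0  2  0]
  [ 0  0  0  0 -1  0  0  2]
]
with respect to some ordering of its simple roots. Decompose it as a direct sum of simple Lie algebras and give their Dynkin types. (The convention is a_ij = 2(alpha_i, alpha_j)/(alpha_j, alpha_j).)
type A_5 + type C_3

The diagram associated to this matrix has two connected components: the simple roots {alpha_1, alpha_2, alpha_3, alpha_4, alpha_7} form a chain of 5 nodes with single edges (A_5), and {alpha_5, alpha_6, alpha_8} form a chain of 3 nodes with a double edge at one end; the terminal node there is the unique long simple root (C_3). A semisimple Lie algebra decomposes uniquely as the direct sum of simple ideals, one per connected component of its Dynkin diagram, so g ≅ A_5 ⊕ C_3 (dimension 35 + 21 = 56).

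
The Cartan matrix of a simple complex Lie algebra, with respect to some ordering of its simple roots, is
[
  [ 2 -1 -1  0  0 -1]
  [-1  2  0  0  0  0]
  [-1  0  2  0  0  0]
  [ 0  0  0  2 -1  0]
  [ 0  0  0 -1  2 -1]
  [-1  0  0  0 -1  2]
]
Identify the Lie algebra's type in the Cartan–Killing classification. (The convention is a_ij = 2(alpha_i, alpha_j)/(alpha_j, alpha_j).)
type D_6

The matrix has rank 6 with 2's on the diagonal. Reading the off-diagonal entries as Dynkin edges (a single edge where a_ij = a_ji = -1; a double or triple edge where a_ij * a_ji = 2 or 3), the diagram is a chain of 4 nodes with a fork of two nodes at one end (D_6). One simple-root ordering that puts it in standard form is (alpha_4, alpha_5, alpha_6, alpha_1, alpha_2, alpha_3). So the algebra is type D_6, i.e. so(12).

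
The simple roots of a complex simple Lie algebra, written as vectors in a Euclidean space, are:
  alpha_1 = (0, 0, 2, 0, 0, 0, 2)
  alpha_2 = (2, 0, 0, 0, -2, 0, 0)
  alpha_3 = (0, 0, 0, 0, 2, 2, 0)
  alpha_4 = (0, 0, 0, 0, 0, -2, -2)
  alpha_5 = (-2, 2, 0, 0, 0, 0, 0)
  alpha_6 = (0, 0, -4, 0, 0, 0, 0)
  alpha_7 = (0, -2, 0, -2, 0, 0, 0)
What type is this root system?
type C_7

Compute the Cartan integers a_ij = 2(alpha_i, alpha_j)/(alpha_j, alpha_j); the resulting 7x7 Cartan matrix is
[[2, 0, 0, -1, 0, -1, 0], [0, 2, -1, 0, -1, 0, 0], [0, -1, 2, -1, 0, 0, 0], [-1, 0, -1, 2, 0, 0, 0], [0, -1, 0, 0, 2, 0, -1], [-2, 0, 0, 0, 0, 2, 0], [0, 0, 0, 0, -1, 0, 2]].
The roots have two lengths (squared-length ratio 2:1); the short ones are alpha_{1,2,3,4,5,7}. The associated Dynkin diagram is a chain of 7 nodes with a double edge at one end; the terminal node there is the unique long simple root (C_7), so the type is C_7 (the algebra sp(14)).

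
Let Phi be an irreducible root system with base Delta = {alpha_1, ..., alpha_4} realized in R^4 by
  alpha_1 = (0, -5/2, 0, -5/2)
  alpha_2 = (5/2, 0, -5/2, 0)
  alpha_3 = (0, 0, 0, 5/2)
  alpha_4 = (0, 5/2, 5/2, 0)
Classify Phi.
type B_4

Compute the Cartan integers a_ij = 2(alpha_i, alpha_j)/(alpha_j, alpha_j); the resulting 4x4 Cartan matrix is
[[2, 0, -2, -1], [0, 2, 0, -1], [-1, 0, 2, 0], [-1, -1, 0, 2]].
The roots have two lengths (squared-length ratio 2:1); the short ones are alpha_{3}. The associated Dynkin diagram is a chain of 4 nodes with a double edge at one end; the terminal node there is the unique short simple root (B_4), so the type is B_4 (the algebra so(9)).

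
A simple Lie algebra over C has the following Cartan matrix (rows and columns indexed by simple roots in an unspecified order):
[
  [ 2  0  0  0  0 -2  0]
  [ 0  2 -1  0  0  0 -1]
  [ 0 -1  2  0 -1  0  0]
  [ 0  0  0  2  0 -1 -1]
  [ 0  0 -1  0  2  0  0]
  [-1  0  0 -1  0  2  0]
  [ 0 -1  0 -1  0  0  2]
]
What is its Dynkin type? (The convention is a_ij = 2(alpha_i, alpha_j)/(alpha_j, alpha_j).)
The matrix has rank 7 with 2's on the diagonal. Reading the off-diagonal entries as Dynkin edges (a single edge where a_ij = a_ji = -1; a double or triple edge where a_ij * a_ji = 2 or 3), the diagram is a chain of 7 nodes with a double edge at one end; the terminal node there is the unique long simple root (C_7). One simple-root ordering that puts it in standard form is (alpha_5, alpha_3, alpha_2, alpha_7, alpha_4, alpha_6, alpha_1). So the algebra is type C_7, i.e. sp(14).

type C_7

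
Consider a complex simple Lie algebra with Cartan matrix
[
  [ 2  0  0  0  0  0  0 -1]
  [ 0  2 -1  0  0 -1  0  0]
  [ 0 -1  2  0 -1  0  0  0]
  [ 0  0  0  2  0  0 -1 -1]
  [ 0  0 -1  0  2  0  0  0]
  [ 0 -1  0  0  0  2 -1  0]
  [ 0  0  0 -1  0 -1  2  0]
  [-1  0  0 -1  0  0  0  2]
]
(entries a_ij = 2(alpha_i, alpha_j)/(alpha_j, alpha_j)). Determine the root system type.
type A_8

The matrix has rank 8 with 2's on the diagonal. Reading the off-diagonal entries as Dynkin edges (a single edge where a_ij = a_ji = -1; a double or triple edge where a_ij * a_ji = 2 or 3), the diagram is a chain of 8 nodes with single edges (A_8). One simple-root ordering that puts it in standard form is (alpha_1, alpha_8, alpha_4, alpha_7, alpha_6, alpha_2, alpha_3, alpha_5). So the algebra is type A_8, i.e. sl(9).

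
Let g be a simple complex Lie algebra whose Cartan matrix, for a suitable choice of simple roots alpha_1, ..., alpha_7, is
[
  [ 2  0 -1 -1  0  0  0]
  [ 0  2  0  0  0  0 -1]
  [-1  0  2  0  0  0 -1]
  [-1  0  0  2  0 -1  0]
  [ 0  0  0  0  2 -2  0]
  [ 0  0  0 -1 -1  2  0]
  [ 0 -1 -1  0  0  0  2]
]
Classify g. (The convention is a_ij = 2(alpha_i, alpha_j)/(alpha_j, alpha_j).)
The matrix has rank 7 with 2's on the diagonal. Reading the off-diagonal entries as Dynkin edges (a single edge where a_ij = a_ji = -1; a double or triple edge where a_ij * a_ji = 2 or 3), the diagram is a chain of 7 nodes with a double edge at one end; the terminal node there is the unique long simple root (C_7). One simple-root ordering that puts it in standard form is (alpha_2, alpha_7, alpha_3, alpha_1, alpha_4, alpha_6, alpha_5). So the algebra is type C_7, i.e. sp(14).

C_7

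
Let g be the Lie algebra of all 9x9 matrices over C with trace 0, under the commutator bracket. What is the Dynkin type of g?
This is sl(9), which has dimension 9^2 - 1 = 80 and rank 9 - 1 = 8 (a Cartan subalgebra is the diagonal traceless matrices). In the classification of classical Lie algebras, the special linear algebra sl(n+1) has type A_n; here n = 8, so the Dynkin diagram is a chain of 8 nodes with single edges (A_8). Hence the type is A_8.

A_8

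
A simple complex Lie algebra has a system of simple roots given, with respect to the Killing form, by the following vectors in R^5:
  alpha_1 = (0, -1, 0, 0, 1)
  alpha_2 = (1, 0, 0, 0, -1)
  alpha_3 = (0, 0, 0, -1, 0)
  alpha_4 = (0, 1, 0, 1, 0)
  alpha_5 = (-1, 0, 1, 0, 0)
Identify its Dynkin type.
B_5 (so(11))

Compute the Cartan integers a_ij = 2(alpha_i, alpha_j)/(alpha_j, alpha_j); the resulting 5x5 Cartan matrix is
[[2, -1, 0, -1, 0], [-1, 2, 0, 0, -1], [0, 0, 2, -1, 0], [-1, 0, -2, 2, 0], [0, -1, 0, 0, 2]].
The roots have two lengths (squared-length ratio 2:1); the short ones are alpha_{3}. The associated Dynkin diagram is a chain of 5 nodes with a double edge at one end; the terminal node there is the unique short simple root (B_5), so the type is B_5 (the algebra so(11)).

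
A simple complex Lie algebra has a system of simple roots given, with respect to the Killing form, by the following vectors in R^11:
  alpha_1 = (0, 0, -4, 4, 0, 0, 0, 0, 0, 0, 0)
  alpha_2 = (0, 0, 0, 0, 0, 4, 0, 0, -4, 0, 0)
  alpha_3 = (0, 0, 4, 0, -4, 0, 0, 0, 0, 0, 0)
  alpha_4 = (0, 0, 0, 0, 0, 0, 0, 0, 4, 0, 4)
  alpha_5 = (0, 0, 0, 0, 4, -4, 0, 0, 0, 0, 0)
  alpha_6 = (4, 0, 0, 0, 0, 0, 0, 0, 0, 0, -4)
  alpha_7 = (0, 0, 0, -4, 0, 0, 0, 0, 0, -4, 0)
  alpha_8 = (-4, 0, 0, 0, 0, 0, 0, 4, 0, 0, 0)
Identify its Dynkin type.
Compute the Cartan integers a_ij = 2(alpha_i, alpha_j)/(alpha_j, alpha_j); the resulting 8x8 Cartan matrix is
[[2, 0, -1, 0, 0, 0, -1, 0], [0, 2, 0, -1, -1, 0, 0, 0], [-1, 0, 2, 0, -1, 0, 0, 0], [0, -1, 0, 2, 0, -1, 0, 0], [0, -1, -1, 0, 2, 0, 0, 0], [0, 0, 0, -1, 0, 2, 0, -1], [-1, 0, 0, 0, 0, 0, 2, 0], [0, 0, 0, 0, 0, -1, 0, 2]].
All simple roots have the same length, so the diagram is simply laced. The associated Dynkin diagram is a chain of 8 nodes with single edges (A_8), so the type is A_8 (the algebra sl(9)).

type A_8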